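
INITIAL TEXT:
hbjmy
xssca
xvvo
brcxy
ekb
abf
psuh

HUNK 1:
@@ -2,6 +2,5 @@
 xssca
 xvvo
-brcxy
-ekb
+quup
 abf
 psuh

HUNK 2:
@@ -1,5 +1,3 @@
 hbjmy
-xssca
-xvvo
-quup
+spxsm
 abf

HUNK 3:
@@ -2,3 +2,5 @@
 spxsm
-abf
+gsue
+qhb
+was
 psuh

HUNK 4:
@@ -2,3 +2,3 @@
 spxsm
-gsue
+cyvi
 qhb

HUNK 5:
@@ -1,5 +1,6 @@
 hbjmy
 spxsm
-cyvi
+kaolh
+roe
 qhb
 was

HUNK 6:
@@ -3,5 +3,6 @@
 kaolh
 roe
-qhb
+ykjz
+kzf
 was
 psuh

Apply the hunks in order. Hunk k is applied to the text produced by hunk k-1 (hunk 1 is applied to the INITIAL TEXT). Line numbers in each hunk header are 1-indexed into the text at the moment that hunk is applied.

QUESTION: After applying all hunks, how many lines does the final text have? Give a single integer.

Answer: 8

Derivation:
Hunk 1: at line 2 remove [brcxy,ekb] add [quup] -> 6 lines: hbjmy xssca xvvo quup abf psuh
Hunk 2: at line 1 remove [xssca,xvvo,quup] add [spxsm] -> 4 lines: hbjmy spxsm abf psuh
Hunk 3: at line 2 remove [abf] add [gsue,qhb,was] -> 6 lines: hbjmy spxsm gsue qhb was psuh
Hunk 4: at line 2 remove [gsue] add [cyvi] -> 6 lines: hbjmy spxsm cyvi qhb was psuh
Hunk 5: at line 1 remove [cyvi] add [kaolh,roe] -> 7 lines: hbjmy spxsm kaolh roe qhb was psuh
Hunk 6: at line 3 remove [qhb] add [ykjz,kzf] -> 8 lines: hbjmy spxsm kaolh roe ykjz kzf was psuh
Final line count: 8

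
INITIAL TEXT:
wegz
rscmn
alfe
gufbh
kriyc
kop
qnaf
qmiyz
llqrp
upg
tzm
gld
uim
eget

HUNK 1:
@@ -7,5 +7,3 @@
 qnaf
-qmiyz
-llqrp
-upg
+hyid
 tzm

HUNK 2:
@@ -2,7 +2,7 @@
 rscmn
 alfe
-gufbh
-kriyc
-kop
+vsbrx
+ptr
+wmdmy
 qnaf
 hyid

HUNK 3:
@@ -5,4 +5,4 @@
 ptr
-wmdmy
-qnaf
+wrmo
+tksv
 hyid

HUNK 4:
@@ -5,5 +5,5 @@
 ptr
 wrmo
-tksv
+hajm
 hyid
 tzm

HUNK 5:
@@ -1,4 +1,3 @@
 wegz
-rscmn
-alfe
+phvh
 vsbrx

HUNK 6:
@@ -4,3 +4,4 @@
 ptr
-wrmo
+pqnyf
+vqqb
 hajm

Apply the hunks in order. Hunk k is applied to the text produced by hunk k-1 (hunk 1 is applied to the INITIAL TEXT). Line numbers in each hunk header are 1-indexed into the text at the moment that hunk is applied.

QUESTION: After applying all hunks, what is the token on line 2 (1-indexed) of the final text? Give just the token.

Hunk 1: at line 7 remove [qmiyz,llqrp,upg] add [hyid] -> 12 lines: wegz rscmn alfe gufbh kriyc kop qnaf hyid tzm gld uim eget
Hunk 2: at line 2 remove [gufbh,kriyc,kop] add [vsbrx,ptr,wmdmy] -> 12 lines: wegz rscmn alfe vsbrx ptr wmdmy qnaf hyid tzm gld uim eget
Hunk 3: at line 5 remove [wmdmy,qnaf] add [wrmo,tksv] -> 12 lines: wegz rscmn alfe vsbrx ptr wrmo tksv hyid tzm gld uim eget
Hunk 4: at line 5 remove [tksv] add [hajm] -> 12 lines: wegz rscmn alfe vsbrx ptr wrmo hajm hyid tzm gld uim eget
Hunk 5: at line 1 remove [rscmn,alfe] add [phvh] -> 11 lines: wegz phvh vsbrx ptr wrmo hajm hyid tzm gld uim eget
Hunk 6: at line 4 remove [wrmo] add [pqnyf,vqqb] -> 12 lines: wegz phvh vsbrx ptr pqnyf vqqb hajm hyid tzm gld uim eget
Final line 2: phvh

Answer: phvh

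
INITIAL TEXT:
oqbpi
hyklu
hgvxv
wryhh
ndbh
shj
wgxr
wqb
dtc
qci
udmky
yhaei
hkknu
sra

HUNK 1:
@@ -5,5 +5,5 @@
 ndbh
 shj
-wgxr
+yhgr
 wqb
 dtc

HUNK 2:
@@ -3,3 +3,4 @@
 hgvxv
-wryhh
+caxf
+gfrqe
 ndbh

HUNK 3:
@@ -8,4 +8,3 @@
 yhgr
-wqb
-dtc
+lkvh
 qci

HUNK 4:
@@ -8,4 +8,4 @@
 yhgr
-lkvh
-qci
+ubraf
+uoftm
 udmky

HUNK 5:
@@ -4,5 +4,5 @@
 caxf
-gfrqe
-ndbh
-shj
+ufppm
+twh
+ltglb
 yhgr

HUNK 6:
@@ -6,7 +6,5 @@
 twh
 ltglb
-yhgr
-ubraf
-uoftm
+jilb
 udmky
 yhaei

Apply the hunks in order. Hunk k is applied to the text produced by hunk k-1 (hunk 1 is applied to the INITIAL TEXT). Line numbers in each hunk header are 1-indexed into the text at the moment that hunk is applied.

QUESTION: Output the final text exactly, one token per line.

Hunk 1: at line 5 remove [wgxr] add [yhgr] -> 14 lines: oqbpi hyklu hgvxv wryhh ndbh shj yhgr wqb dtc qci udmky yhaei hkknu sra
Hunk 2: at line 3 remove [wryhh] add [caxf,gfrqe] -> 15 lines: oqbpi hyklu hgvxv caxf gfrqe ndbh shj yhgr wqb dtc qci udmky yhaei hkknu sra
Hunk 3: at line 8 remove [wqb,dtc] add [lkvh] -> 14 lines: oqbpi hyklu hgvxv caxf gfrqe ndbh shj yhgr lkvh qci udmky yhaei hkknu sra
Hunk 4: at line 8 remove [lkvh,qci] add [ubraf,uoftm] -> 14 lines: oqbpi hyklu hgvxv caxf gfrqe ndbh shj yhgr ubraf uoftm udmky yhaei hkknu sra
Hunk 5: at line 4 remove [gfrqe,ndbh,shj] add [ufppm,twh,ltglb] -> 14 lines: oqbpi hyklu hgvxv caxf ufppm twh ltglb yhgr ubraf uoftm udmky yhaei hkknu sra
Hunk 6: at line 6 remove [yhgr,ubraf,uoftm] add [jilb] -> 12 lines: oqbpi hyklu hgvxv caxf ufppm twh ltglb jilb udmky yhaei hkknu sra

Answer: oqbpi
hyklu
hgvxv
caxf
ufppm
twh
ltglb
jilb
udmky
yhaei
hkknu
sra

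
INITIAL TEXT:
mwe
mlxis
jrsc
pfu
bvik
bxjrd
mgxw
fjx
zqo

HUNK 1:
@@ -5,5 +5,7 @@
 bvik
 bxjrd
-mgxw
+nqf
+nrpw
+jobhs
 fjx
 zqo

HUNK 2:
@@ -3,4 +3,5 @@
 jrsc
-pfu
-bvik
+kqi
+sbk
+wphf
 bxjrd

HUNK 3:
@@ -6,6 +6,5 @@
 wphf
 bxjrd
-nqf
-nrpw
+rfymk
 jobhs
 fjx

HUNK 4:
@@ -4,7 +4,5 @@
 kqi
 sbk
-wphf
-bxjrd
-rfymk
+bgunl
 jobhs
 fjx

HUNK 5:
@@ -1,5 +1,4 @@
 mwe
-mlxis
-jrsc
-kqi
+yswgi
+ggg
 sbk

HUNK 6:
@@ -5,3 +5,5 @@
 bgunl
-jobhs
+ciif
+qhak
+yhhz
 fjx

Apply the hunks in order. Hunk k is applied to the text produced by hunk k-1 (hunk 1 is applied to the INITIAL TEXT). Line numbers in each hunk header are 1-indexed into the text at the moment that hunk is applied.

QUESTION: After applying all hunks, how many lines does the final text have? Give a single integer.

Hunk 1: at line 5 remove [mgxw] add [nqf,nrpw,jobhs] -> 11 lines: mwe mlxis jrsc pfu bvik bxjrd nqf nrpw jobhs fjx zqo
Hunk 2: at line 3 remove [pfu,bvik] add [kqi,sbk,wphf] -> 12 lines: mwe mlxis jrsc kqi sbk wphf bxjrd nqf nrpw jobhs fjx zqo
Hunk 3: at line 6 remove [nqf,nrpw] add [rfymk] -> 11 lines: mwe mlxis jrsc kqi sbk wphf bxjrd rfymk jobhs fjx zqo
Hunk 4: at line 4 remove [wphf,bxjrd,rfymk] add [bgunl] -> 9 lines: mwe mlxis jrsc kqi sbk bgunl jobhs fjx zqo
Hunk 5: at line 1 remove [mlxis,jrsc,kqi] add [yswgi,ggg] -> 8 lines: mwe yswgi ggg sbk bgunl jobhs fjx zqo
Hunk 6: at line 5 remove [jobhs] add [ciif,qhak,yhhz] -> 10 lines: mwe yswgi ggg sbk bgunl ciif qhak yhhz fjx zqo
Final line count: 10

Answer: 10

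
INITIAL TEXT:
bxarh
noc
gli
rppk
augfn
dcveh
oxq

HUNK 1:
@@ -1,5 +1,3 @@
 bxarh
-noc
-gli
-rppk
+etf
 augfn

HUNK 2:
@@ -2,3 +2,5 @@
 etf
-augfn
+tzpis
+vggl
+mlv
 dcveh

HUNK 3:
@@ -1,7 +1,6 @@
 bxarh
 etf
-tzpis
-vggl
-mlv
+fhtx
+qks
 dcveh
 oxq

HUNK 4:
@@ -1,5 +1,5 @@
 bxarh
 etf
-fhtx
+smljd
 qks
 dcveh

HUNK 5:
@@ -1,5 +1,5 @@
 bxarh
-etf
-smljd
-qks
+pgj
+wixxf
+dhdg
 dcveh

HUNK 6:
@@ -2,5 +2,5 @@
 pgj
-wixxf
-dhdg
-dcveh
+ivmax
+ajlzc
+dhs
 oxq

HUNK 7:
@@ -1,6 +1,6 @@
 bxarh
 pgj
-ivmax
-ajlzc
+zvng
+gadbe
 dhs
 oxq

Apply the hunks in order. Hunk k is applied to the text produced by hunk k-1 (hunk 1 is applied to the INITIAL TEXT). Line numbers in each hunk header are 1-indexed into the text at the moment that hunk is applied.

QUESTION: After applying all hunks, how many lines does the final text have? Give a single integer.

Answer: 6

Derivation:
Hunk 1: at line 1 remove [noc,gli,rppk] add [etf] -> 5 lines: bxarh etf augfn dcveh oxq
Hunk 2: at line 2 remove [augfn] add [tzpis,vggl,mlv] -> 7 lines: bxarh etf tzpis vggl mlv dcveh oxq
Hunk 3: at line 1 remove [tzpis,vggl,mlv] add [fhtx,qks] -> 6 lines: bxarh etf fhtx qks dcveh oxq
Hunk 4: at line 1 remove [fhtx] add [smljd] -> 6 lines: bxarh etf smljd qks dcveh oxq
Hunk 5: at line 1 remove [etf,smljd,qks] add [pgj,wixxf,dhdg] -> 6 lines: bxarh pgj wixxf dhdg dcveh oxq
Hunk 6: at line 2 remove [wixxf,dhdg,dcveh] add [ivmax,ajlzc,dhs] -> 6 lines: bxarh pgj ivmax ajlzc dhs oxq
Hunk 7: at line 1 remove [ivmax,ajlzc] add [zvng,gadbe] -> 6 lines: bxarh pgj zvng gadbe dhs oxq
Final line count: 6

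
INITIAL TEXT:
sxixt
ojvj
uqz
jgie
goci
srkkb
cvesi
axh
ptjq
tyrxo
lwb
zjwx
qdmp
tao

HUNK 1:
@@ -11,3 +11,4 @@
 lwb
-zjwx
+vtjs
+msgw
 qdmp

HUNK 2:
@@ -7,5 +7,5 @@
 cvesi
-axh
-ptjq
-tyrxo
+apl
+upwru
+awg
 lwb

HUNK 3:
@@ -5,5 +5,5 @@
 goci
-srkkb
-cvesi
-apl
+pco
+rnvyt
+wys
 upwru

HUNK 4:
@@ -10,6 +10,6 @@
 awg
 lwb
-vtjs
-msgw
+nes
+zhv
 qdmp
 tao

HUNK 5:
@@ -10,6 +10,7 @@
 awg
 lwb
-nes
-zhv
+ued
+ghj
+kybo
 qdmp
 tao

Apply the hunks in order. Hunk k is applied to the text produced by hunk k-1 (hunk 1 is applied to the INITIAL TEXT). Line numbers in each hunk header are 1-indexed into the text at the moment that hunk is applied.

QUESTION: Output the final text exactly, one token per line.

Answer: sxixt
ojvj
uqz
jgie
goci
pco
rnvyt
wys
upwru
awg
lwb
ued
ghj
kybo
qdmp
tao

Derivation:
Hunk 1: at line 11 remove [zjwx] add [vtjs,msgw] -> 15 lines: sxixt ojvj uqz jgie goci srkkb cvesi axh ptjq tyrxo lwb vtjs msgw qdmp tao
Hunk 2: at line 7 remove [axh,ptjq,tyrxo] add [apl,upwru,awg] -> 15 lines: sxixt ojvj uqz jgie goci srkkb cvesi apl upwru awg lwb vtjs msgw qdmp tao
Hunk 3: at line 5 remove [srkkb,cvesi,apl] add [pco,rnvyt,wys] -> 15 lines: sxixt ojvj uqz jgie goci pco rnvyt wys upwru awg lwb vtjs msgw qdmp tao
Hunk 4: at line 10 remove [vtjs,msgw] add [nes,zhv] -> 15 lines: sxixt ojvj uqz jgie goci pco rnvyt wys upwru awg lwb nes zhv qdmp tao
Hunk 5: at line 10 remove [nes,zhv] add [ued,ghj,kybo] -> 16 lines: sxixt ojvj uqz jgie goci pco rnvyt wys upwru awg lwb ued ghj kybo qdmp tao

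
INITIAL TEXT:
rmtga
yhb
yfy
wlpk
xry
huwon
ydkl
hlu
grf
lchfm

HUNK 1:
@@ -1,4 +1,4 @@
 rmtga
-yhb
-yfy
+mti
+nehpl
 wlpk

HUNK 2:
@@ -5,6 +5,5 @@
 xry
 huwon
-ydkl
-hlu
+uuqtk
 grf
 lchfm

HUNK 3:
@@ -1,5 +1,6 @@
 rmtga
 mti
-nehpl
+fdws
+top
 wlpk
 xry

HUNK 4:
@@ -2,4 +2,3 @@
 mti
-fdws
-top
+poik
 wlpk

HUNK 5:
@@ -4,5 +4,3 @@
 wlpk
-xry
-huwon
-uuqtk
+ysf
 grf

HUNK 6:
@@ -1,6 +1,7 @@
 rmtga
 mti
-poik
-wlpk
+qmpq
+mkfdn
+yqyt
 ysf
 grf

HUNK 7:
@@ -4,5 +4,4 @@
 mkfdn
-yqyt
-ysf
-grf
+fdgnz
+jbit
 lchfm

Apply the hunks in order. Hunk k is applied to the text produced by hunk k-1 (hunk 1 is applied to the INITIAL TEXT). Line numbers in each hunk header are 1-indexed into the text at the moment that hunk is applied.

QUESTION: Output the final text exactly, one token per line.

Hunk 1: at line 1 remove [yhb,yfy] add [mti,nehpl] -> 10 lines: rmtga mti nehpl wlpk xry huwon ydkl hlu grf lchfm
Hunk 2: at line 5 remove [ydkl,hlu] add [uuqtk] -> 9 lines: rmtga mti nehpl wlpk xry huwon uuqtk grf lchfm
Hunk 3: at line 1 remove [nehpl] add [fdws,top] -> 10 lines: rmtga mti fdws top wlpk xry huwon uuqtk grf lchfm
Hunk 4: at line 2 remove [fdws,top] add [poik] -> 9 lines: rmtga mti poik wlpk xry huwon uuqtk grf lchfm
Hunk 5: at line 4 remove [xry,huwon,uuqtk] add [ysf] -> 7 lines: rmtga mti poik wlpk ysf grf lchfm
Hunk 6: at line 1 remove [poik,wlpk] add [qmpq,mkfdn,yqyt] -> 8 lines: rmtga mti qmpq mkfdn yqyt ysf grf lchfm
Hunk 7: at line 4 remove [yqyt,ysf,grf] add [fdgnz,jbit] -> 7 lines: rmtga mti qmpq mkfdn fdgnz jbit lchfm

Answer: rmtga
mti
qmpq
mkfdn
fdgnz
jbit
lchfm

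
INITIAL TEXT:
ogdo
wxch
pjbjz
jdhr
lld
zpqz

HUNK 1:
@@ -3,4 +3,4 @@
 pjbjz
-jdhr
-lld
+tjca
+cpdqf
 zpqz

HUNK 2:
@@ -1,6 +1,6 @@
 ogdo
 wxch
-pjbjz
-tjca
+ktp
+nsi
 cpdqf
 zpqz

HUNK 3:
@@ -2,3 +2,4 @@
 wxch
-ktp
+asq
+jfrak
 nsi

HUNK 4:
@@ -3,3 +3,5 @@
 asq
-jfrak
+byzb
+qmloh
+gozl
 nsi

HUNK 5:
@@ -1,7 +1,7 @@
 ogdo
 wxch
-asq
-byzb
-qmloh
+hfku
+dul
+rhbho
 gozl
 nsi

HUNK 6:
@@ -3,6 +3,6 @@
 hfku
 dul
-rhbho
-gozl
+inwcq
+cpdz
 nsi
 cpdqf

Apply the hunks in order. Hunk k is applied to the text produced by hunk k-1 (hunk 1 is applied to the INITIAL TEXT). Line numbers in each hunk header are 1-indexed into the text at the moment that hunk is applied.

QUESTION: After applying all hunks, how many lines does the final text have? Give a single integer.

Answer: 9

Derivation:
Hunk 1: at line 3 remove [jdhr,lld] add [tjca,cpdqf] -> 6 lines: ogdo wxch pjbjz tjca cpdqf zpqz
Hunk 2: at line 1 remove [pjbjz,tjca] add [ktp,nsi] -> 6 lines: ogdo wxch ktp nsi cpdqf zpqz
Hunk 3: at line 2 remove [ktp] add [asq,jfrak] -> 7 lines: ogdo wxch asq jfrak nsi cpdqf zpqz
Hunk 4: at line 3 remove [jfrak] add [byzb,qmloh,gozl] -> 9 lines: ogdo wxch asq byzb qmloh gozl nsi cpdqf zpqz
Hunk 5: at line 1 remove [asq,byzb,qmloh] add [hfku,dul,rhbho] -> 9 lines: ogdo wxch hfku dul rhbho gozl nsi cpdqf zpqz
Hunk 6: at line 3 remove [rhbho,gozl] add [inwcq,cpdz] -> 9 lines: ogdo wxch hfku dul inwcq cpdz nsi cpdqf zpqz
Final line count: 9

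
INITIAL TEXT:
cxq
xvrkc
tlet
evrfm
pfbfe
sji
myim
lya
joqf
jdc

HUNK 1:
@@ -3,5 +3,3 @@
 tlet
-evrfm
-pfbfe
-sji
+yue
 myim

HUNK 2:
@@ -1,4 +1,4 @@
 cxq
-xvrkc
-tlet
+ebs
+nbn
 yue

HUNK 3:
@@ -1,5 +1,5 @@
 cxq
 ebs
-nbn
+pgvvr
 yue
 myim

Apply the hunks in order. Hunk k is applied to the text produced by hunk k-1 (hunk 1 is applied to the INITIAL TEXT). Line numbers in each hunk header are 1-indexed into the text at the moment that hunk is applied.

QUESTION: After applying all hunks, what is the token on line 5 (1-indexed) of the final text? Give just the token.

Answer: myim

Derivation:
Hunk 1: at line 3 remove [evrfm,pfbfe,sji] add [yue] -> 8 lines: cxq xvrkc tlet yue myim lya joqf jdc
Hunk 2: at line 1 remove [xvrkc,tlet] add [ebs,nbn] -> 8 lines: cxq ebs nbn yue myim lya joqf jdc
Hunk 3: at line 1 remove [nbn] add [pgvvr] -> 8 lines: cxq ebs pgvvr yue myim lya joqf jdc
Final line 5: myim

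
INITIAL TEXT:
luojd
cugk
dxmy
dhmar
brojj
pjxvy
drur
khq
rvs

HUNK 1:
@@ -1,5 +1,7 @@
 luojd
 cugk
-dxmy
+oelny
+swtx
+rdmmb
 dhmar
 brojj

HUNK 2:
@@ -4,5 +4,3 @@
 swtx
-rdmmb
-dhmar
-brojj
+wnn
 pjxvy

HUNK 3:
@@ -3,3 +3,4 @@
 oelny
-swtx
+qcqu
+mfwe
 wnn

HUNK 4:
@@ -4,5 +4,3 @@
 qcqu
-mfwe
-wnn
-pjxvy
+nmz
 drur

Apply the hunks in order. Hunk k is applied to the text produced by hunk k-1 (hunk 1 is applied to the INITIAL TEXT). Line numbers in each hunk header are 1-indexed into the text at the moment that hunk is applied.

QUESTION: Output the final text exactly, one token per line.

Answer: luojd
cugk
oelny
qcqu
nmz
drur
khq
rvs

Derivation:
Hunk 1: at line 1 remove [dxmy] add [oelny,swtx,rdmmb] -> 11 lines: luojd cugk oelny swtx rdmmb dhmar brojj pjxvy drur khq rvs
Hunk 2: at line 4 remove [rdmmb,dhmar,brojj] add [wnn] -> 9 lines: luojd cugk oelny swtx wnn pjxvy drur khq rvs
Hunk 3: at line 3 remove [swtx] add [qcqu,mfwe] -> 10 lines: luojd cugk oelny qcqu mfwe wnn pjxvy drur khq rvs
Hunk 4: at line 4 remove [mfwe,wnn,pjxvy] add [nmz] -> 8 lines: luojd cugk oelny qcqu nmz drur khq rvs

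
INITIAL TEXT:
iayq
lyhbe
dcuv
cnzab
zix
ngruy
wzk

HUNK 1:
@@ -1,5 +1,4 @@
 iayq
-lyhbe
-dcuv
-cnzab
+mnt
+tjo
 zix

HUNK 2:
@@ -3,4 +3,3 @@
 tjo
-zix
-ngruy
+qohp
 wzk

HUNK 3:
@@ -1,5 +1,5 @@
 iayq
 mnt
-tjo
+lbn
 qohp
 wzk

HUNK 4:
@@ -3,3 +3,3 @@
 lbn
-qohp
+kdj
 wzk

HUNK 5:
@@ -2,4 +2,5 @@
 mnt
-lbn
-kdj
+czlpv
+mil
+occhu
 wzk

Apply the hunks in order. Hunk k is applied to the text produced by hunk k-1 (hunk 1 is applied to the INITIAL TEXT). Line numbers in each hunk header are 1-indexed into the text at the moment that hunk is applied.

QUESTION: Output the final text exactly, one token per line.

Hunk 1: at line 1 remove [lyhbe,dcuv,cnzab] add [mnt,tjo] -> 6 lines: iayq mnt tjo zix ngruy wzk
Hunk 2: at line 3 remove [zix,ngruy] add [qohp] -> 5 lines: iayq mnt tjo qohp wzk
Hunk 3: at line 1 remove [tjo] add [lbn] -> 5 lines: iayq mnt lbn qohp wzk
Hunk 4: at line 3 remove [qohp] add [kdj] -> 5 lines: iayq mnt lbn kdj wzk
Hunk 5: at line 2 remove [lbn,kdj] add [czlpv,mil,occhu] -> 6 lines: iayq mnt czlpv mil occhu wzk

Answer: iayq
mnt
czlpv
mil
occhu
wzk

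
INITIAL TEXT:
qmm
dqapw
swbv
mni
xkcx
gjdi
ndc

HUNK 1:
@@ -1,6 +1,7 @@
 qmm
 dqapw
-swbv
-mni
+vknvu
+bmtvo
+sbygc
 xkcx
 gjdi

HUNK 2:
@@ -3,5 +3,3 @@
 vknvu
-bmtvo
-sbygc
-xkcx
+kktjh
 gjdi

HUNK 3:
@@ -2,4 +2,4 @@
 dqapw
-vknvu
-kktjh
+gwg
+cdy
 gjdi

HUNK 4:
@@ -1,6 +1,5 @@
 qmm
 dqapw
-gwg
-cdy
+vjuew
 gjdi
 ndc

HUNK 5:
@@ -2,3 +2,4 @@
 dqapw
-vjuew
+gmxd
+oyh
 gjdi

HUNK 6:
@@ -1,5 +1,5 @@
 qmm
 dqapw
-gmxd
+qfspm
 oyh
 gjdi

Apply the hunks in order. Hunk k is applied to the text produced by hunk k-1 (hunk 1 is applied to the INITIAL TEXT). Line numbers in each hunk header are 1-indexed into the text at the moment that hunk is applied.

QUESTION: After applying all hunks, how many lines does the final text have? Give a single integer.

Hunk 1: at line 1 remove [swbv,mni] add [vknvu,bmtvo,sbygc] -> 8 lines: qmm dqapw vknvu bmtvo sbygc xkcx gjdi ndc
Hunk 2: at line 3 remove [bmtvo,sbygc,xkcx] add [kktjh] -> 6 lines: qmm dqapw vknvu kktjh gjdi ndc
Hunk 3: at line 2 remove [vknvu,kktjh] add [gwg,cdy] -> 6 lines: qmm dqapw gwg cdy gjdi ndc
Hunk 4: at line 1 remove [gwg,cdy] add [vjuew] -> 5 lines: qmm dqapw vjuew gjdi ndc
Hunk 5: at line 2 remove [vjuew] add [gmxd,oyh] -> 6 lines: qmm dqapw gmxd oyh gjdi ndc
Hunk 6: at line 1 remove [gmxd] add [qfspm] -> 6 lines: qmm dqapw qfspm oyh gjdi ndc
Final line count: 6

Answer: 6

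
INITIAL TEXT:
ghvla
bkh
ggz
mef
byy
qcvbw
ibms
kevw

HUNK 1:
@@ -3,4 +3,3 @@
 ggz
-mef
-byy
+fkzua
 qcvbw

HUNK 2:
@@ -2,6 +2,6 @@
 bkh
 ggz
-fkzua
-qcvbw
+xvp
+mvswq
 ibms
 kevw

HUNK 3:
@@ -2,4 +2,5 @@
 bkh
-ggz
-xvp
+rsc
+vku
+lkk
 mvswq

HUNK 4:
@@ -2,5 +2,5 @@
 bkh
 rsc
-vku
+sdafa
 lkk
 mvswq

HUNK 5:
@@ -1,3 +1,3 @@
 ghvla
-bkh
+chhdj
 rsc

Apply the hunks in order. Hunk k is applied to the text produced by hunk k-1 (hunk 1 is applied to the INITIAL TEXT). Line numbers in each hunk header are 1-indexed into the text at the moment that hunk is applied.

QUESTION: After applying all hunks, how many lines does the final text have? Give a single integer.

Answer: 8

Derivation:
Hunk 1: at line 3 remove [mef,byy] add [fkzua] -> 7 lines: ghvla bkh ggz fkzua qcvbw ibms kevw
Hunk 2: at line 2 remove [fkzua,qcvbw] add [xvp,mvswq] -> 7 lines: ghvla bkh ggz xvp mvswq ibms kevw
Hunk 3: at line 2 remove [ggz,xvp] add [rsc,vku,lkk] -> 8 lines: ghvla bkh rsc vku lkk mvswq ibms kevw
Hunk 4: at line 2 remove [vku] add [sdafa] -> 8 lines: ghvla bkh rsc sdafa lkk mvswq ibms kevw
Hunk 5: at line 1 remove [bkh] add [chhdj] -> 8 lines: ghvla chhdj rsc sdafa lkk mvswq ibms kevw
Final line count: 8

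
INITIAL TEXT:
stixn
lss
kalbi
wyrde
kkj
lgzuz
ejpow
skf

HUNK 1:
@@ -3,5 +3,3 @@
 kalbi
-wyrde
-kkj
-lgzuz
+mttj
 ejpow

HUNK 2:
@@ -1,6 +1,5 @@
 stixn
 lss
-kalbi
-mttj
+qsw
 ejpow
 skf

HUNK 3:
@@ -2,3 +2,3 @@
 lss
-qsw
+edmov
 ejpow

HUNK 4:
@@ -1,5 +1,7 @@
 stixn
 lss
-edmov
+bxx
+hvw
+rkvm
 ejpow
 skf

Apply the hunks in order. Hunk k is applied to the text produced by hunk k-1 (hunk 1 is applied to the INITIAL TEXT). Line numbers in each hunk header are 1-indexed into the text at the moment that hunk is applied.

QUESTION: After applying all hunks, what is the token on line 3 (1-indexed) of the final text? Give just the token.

Answer: bxx

Derivation:
Hunk 1: at line 3 remove [wyrde,kkj,lgzuz] add [mttj] -> 6 lines: stixn lss kalbi mttj ejpow skf
Hunk 2: at line 1 remove [kalbi,mttj] add [qsw] -> 5 lines: stixn lss qsw ejpow skf
Hunk 3: at line 2 remove [qsw] add [edmov] -> 5 lines: stixn lss edmov ejpow skf
Hunk 4: at line 1 remove [edmov] add [bxx,hvw,rkvm] -> 7 lines: stixn lss bxx hvw rkvm ejpow skf
Final line 3: bxx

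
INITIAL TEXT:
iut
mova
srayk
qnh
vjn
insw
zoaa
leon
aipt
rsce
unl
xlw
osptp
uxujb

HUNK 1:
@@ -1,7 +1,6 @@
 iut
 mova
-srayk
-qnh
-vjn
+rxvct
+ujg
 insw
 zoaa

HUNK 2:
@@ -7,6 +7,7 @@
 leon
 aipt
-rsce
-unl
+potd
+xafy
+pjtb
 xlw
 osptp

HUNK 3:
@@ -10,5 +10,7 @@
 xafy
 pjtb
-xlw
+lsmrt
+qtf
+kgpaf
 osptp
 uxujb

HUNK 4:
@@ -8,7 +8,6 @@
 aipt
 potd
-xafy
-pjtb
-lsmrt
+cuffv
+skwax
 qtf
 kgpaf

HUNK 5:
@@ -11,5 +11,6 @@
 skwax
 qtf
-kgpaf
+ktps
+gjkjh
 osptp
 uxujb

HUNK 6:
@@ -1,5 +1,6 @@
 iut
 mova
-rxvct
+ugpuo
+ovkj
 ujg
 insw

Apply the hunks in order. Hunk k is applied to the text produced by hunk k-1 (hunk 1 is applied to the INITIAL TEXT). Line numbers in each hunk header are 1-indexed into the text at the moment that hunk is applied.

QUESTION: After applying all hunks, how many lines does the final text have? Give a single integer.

Answer: 17

Derivation:
Hunk 1: at line 1 remove [srayk,qnh,vjn] add [rxvct,ujg] -> 13 lines: iut mova rxvct ujg insw zoaa leon aipt rsce unl xlw osptp uxujb
Hunk 2: at line 7 remove [rsce,unl] add [potd,xafy,pjtb] -> 14 lines: iut mova rxvct ujg insw zoaa leon aipt potd xafy pjtb xlw osptp uxujb
Hunk 3: at line 10 remove [xlw] add [lsmrt,qtf,kgpaf] -> 16 lines: iut mova rxvct ujg insw zoaa leon aipt potd xafy pjtb lsmrt qtf kgpaf osptp uxujb
Hunk 4: at line 8 remove [xafy,pjtb,lsmrt] add [cuffv,skwax] -> 15 lines: iut mova rxvct ujg insw zoaa leon aipt potd cuffv skwax qtf kgpaf osptp uxujb
Hunk 5: at line 11 remove [kgpaf] add [ktps,gjkjh] -> 16 lines: iut mova rxvct ujg insw zoaa leon aipt potd cuffv skwax qtf ktps gjkjh osptp uxujb
Hunk 6: at line 1 remove [rxvct] add [ugpuo,ovkj] -> 17 lines: iut mova ugpuo ovkj ujg insw zoaa leon aipt potd cuffv skwax qtf ktps gjkjh osptp uxujb
Final line count: 17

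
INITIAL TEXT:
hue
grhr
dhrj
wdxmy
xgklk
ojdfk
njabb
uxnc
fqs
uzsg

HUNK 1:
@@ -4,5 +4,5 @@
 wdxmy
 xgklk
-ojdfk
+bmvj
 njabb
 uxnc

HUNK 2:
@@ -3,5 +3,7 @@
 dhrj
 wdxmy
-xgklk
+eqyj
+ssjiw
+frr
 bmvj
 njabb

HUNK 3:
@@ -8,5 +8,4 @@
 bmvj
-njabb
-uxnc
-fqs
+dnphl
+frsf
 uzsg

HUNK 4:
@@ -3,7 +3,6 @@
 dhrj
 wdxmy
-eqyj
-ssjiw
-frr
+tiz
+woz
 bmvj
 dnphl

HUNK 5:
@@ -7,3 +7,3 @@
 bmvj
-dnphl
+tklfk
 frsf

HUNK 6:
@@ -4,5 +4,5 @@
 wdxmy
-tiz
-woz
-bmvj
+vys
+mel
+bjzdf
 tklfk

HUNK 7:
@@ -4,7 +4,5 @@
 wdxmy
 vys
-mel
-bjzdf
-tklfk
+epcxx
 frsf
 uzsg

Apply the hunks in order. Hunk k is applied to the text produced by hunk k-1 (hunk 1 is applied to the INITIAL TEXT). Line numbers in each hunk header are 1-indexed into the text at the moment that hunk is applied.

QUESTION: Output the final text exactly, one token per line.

Answer: hue
grhr
dhrj
wdxmy
vys
epcxx
frsf
uzsg

Derivation:
Hunk 1: at line 4 remove [ojdfk] add [bmvj] -> 10 lines: hue grhr dhrj wdxmy xgklk bmvj njabb uxnc fqs uzsg
Hunk 2: at line 3 remove [xgklk] add [eqyj,ssjiw,frr] -> 12 lines: hue grhr dhrj wdxmy eqyj ssjiw frr bmvj njabb uxnc fqs uzsg
Hunk 3: at line 8 remove [njabb,uxnc,fqs] add [dnphl,frsf] -> 11 lines: hue grhr dhrj wdxmy eqyj ssjiw frr bmvj dnphl frsf uzsg
Hunk 4: at line 3 remove [eqyj,ssjiw,frr] add [tiz,woz] -> 10 lines: hue grhr dhrj wdxmy tiz woz bmvj dnphl frsf uzsg
Hunk 5: at line 7 remove [dnphl] add [tklfk] -> 10 lines: hue grhr dhrj wdxmy tiz woz bmvj tklfk frsf uzsg
Hunk 6: at line 4 remove [tiz,woz,bmvj] add [vys,mel,bjzdf] -> 10 lines: hue grhr dhrj wdxmy vys mel bjzdf tklfk frsf uzsg
Hunk 7: at line 4 remove [mel,bjzdf,tklfk] add [epcxx] -> 8 lines: hue grhr dhrj wdxmy vys epcxx frsf uzsg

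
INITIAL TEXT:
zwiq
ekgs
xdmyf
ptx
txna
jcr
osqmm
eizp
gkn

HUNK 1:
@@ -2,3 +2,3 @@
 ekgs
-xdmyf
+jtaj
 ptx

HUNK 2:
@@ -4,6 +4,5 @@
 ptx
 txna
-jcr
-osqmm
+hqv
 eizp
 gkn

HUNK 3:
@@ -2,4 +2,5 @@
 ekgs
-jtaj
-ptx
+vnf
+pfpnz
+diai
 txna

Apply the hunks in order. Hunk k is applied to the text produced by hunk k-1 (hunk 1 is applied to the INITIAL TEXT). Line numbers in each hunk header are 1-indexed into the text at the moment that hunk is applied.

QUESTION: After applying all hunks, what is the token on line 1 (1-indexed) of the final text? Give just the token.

Answer: zwiq

Derivation:
Hunk 1: at line 2 remove [xdmyf] add [jtaj] -> 9 lines: zwiq ekgs jtaj ptx txna jcr osqmm eizp gkn
Hunk 2: at line 4 remove [jcr,osqmm] add [hqv] -> 8 lines: zwiq ekgs jtaj ptx txna hqv eizp gkn
Hunk 3: at line 2 remove [jtaj,ptx] add [vnf,pfpnz,diai] -> 9 lines: zwiq ekgs vnf pfpnz diai txna hqv eizp gkn
Final line 1: zwiq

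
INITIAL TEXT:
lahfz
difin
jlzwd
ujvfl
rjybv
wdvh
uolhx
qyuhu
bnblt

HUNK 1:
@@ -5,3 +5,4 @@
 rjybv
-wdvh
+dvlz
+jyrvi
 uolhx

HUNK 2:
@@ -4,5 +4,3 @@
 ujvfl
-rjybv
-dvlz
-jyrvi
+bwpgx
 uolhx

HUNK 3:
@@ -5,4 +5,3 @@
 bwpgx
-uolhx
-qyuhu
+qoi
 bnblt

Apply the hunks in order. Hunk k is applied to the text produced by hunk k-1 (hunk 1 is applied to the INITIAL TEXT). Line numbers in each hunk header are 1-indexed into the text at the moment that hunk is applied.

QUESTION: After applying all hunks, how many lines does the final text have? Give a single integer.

Hunk 1: at line 5 remove [wdvh] add [dvlz,jyrvi] -> 10 lines: lahfz difin jlzwd ujvfl rjybv dvlz jyrvi uolhx qyuhu bnblt
Hunk 2: at line 4 remove [rjybv,dvlz,jyrvi] add [bwpgx] -> 8 lines: lahfz difin jlzwd ujvfl bwpgx uolhx qyuhu bnblt
Hunk 3: at line 5 remove [uolhx,qyuhu] add [qoi] -> 7 lines: lahfz difin jlzwd ujvfl bwpgx qoi bnblt
Final line count: 7

Answer: 7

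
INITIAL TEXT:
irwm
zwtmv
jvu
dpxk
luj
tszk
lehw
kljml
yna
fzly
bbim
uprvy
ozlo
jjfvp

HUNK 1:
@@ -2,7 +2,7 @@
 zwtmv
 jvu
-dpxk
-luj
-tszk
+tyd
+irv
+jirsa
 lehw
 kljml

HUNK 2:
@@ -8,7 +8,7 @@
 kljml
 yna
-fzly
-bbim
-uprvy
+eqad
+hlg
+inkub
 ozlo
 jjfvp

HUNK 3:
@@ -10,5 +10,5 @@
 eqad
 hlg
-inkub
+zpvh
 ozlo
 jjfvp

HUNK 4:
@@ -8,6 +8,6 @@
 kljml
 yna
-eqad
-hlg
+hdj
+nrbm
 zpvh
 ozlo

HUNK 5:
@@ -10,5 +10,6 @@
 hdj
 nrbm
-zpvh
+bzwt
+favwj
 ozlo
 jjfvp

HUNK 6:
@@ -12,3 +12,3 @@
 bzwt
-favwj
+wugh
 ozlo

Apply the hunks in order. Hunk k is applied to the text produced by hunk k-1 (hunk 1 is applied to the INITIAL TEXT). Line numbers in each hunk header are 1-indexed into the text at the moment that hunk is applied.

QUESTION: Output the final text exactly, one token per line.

Answer: irwm
zwtmv
jvu
tyd
irv
jirsa
lehw
kljml
yna
hdj
nrbm
bzwt
wugh
ozlo
jjfvp

Derivation:
Hunk 1: at line 2 remove [dpxk,luj,tszk] add [tyd,irv,jirsa] -> 14 lines: irwm zwtmv jvu tyd irv jirsa lehw kljml yna fzly bbim uprvy ozlo jjfvp
Hunk 2: at line 8 remove [fzly,bbim,uprvy] add [eqad,hlg,inkub] -> 14 lines: irwm zwtmv jvu tyd irv jirsa lehw kljml yna eqad hlg inkub ozlo jjfvp
Hunk 3: at line 10 remove [inkub] add [zpvh] -> 14 lines: irwm zwtmv jvu tyd irv jirsa lehw kljml yna eqad hlg zpvh ozlo jjfvp
Hunk 4: at line 8 remove [eqad,hlg] add [hdj,nrbm] -> 14 lines: irwm zwtmv jvu tyd irv jirsa lehw kljml yna hdj nrbm zpvh ozlo jjfvp
Hunk 5: at line 10 remove [zpvh] add [bzwt,favwj] -> 15 lines: irwm zwtmv jvu tyd irv jirsa lehw kljml yna hdj nrbm bzwt favwj ozlo jjfvp
Hunk 6: at line 12 remove [favwj] add [wugh] -> 15 lines: irwm zwtmv jvu tyd irv jirsa lehw kljml yna hdj nrbm bzwt wugh ozlo jjfvp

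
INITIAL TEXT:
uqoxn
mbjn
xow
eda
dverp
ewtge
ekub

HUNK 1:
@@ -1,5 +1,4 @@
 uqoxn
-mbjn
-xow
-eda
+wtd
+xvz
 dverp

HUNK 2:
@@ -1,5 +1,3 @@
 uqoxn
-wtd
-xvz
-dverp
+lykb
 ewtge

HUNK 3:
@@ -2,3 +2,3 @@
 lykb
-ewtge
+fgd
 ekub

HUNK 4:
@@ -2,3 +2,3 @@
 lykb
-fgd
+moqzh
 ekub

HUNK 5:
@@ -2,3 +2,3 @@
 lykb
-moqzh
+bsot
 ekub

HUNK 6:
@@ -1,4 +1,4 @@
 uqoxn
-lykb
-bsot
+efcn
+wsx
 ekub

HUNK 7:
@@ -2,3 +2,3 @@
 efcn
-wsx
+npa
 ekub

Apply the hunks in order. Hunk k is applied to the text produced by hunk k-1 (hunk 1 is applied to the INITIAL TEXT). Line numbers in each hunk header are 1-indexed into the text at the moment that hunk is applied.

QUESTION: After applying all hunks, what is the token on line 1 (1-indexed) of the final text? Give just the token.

Answer: uqoxn

Derivation:
Hunk 1: at line 1 remove [mbjn,xow,eda] add [wtd,xvz] -> 6 lines: uqoxn wtd xvz dverp ewtge ekub
Hunk 2: at line 1 remove [wtd,xvz,dverp] add [lykb] -> 4 lines: uqoxn lykb ewtge ekub
Hunk 3: at line 2 remove [ewtge] add [fgd] -> 4 lines: uqoxn lykb fgd ekub
Hunk 4: at line 2 remove [fgd] add [moqzh] -> 4 lines: uqoxn lykb moqzh ekub
Hunk 5: at line 2 remove [moqzh] add [bsot] -> 4 lines: uqoxn lykb bsot ekub
Hunk 6: at line 1 remove [lykb,bsot] add [efcn,wsx] -> 4 lines: uqoxn efcn wsx ekub
Hunk 7: at line 2 remove [wsx] add [npa] -> 4 lines: uqoxn efcn npa ekub
Final line 1: uqoxn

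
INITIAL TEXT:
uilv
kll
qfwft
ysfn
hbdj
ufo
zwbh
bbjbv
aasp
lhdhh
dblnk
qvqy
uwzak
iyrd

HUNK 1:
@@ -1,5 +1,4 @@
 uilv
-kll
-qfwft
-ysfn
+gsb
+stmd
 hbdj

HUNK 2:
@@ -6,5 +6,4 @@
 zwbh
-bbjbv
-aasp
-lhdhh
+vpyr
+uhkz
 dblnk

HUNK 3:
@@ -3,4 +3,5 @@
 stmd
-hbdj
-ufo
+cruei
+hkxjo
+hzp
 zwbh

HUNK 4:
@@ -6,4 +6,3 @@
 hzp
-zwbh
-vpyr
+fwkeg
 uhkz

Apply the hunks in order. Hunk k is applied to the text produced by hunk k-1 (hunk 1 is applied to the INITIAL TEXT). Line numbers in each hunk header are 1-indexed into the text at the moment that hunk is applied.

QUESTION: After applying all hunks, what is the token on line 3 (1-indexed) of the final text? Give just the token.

Answer: stmd

Derivation:
Hunk 1: at line 1 remove [kll,qfwft,ysfn] add [gsb,stmd] -> 13 lines: uilv gsb stmd hbdj ufo zwbh bbjbv aasp lhdhh dblnk qvqy uwzak iyrd
Hunk 2: at line 6 remove [bbjbv,aasp,lhdhh] add [vpyr,uhkz] -> 12 lines: uilv gsb stmd hbdj ufo zwbh vpyr uhkz dblnk qvqy uwzak iyrd
Hunk 3: at line 3 remove [hbdj,ufo] add [cruei,hkxjo,hzp] -> 13 lines: uilv gsb stmd cruei hkxjo hzp zwbh vpyr uhkz dblnk qvqy uwzak iyrd
Hunk 4: at line 6 remove [zwbh,vpyr] add [fwkeg] -> 12 lines: uilv gsb stmd cruei hkxjo hzp fwkeg uhkz dblnk qvqy uwzak iyrd
Final line 3: stmd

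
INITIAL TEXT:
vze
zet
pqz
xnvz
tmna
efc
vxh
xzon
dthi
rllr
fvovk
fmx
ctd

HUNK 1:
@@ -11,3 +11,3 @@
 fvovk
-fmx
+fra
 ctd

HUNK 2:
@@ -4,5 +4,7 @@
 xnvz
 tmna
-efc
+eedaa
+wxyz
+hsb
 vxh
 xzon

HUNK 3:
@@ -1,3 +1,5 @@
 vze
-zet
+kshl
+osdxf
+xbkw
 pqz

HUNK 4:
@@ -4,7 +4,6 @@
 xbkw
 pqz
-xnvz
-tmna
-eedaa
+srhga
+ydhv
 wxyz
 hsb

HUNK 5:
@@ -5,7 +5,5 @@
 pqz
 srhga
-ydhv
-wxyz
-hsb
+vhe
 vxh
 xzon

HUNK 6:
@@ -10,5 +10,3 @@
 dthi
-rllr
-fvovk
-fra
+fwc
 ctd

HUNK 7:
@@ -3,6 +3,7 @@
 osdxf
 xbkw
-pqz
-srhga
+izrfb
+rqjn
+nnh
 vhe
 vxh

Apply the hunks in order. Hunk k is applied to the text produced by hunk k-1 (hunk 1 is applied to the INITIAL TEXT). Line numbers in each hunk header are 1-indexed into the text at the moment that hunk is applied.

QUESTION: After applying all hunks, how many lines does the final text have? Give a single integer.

Hunk 1: at line 11 remove [fmx] add [fra] -> 13 lines: vze zet pqz xnvz tmna efc vxh xzon dthi rllr fvovk fra ctd
Hunk 2: at line 4 remove [efc] add [eedaa,wxyz,hsb] -> 15 lines: vze zet pqz xnvz tmna eedaa wxyz hsb vxh xzon dthi rllr fvovk fra ctd
Hunk 3: at line 1 remove [zet] add [kshl,osdxf,xbkw] -> 17 lines: vze kshl osdxf xbkw pqz xnvz tmna eedaa wxyz hsb vxh xzon dthi rllr fvovk fra ctd
Hunk 4: at line 4 remove [xnvz,tmna,eedaa] add [srhga,ydhv] -> 16 lines: vze kshl osdxf xbkw pqz srhga ydhv wxyz hsb vxh xzon dthi rllr fvovk fra ctd
Hunk 5: at line 5 remove [ydhv,wxyz,hsb] add [vhe] -> 14 lines: vze kshl osdxf xbkw pqz srhga vhe vxh xzon dthi rllr fvovk fra ctd
Hunk 6: at line 10 remove [rllr,fvovk,fra] add [fwc] -> 12 lines: vze kshl osdxf xbkw pqz srhga vhe vxh xzon dthi fwc ctd
Hunk 7: at line 3 remove [pqz,srhga] add [izrfb,rqjn,nnh] -> 13 lines: vze kshl osdxf xbkw izrfb rqjn nnh vhe vxh xzon dthi fwc ctd
Final line count: 13

Answer: 13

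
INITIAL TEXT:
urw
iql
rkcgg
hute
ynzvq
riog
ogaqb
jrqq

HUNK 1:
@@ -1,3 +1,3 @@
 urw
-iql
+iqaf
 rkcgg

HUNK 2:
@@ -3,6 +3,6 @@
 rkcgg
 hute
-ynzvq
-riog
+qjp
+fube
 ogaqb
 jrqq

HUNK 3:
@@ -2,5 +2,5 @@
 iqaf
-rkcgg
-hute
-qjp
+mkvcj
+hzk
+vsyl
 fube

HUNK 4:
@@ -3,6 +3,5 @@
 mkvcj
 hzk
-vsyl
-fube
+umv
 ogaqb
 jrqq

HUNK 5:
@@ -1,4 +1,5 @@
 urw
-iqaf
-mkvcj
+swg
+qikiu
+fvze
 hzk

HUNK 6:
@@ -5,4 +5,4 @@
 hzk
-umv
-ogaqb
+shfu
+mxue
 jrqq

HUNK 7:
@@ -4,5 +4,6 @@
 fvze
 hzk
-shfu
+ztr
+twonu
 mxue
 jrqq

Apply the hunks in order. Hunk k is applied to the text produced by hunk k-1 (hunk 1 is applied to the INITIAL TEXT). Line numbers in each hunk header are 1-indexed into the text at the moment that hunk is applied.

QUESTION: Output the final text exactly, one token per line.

Hunk 1: at line 1 remove [iql] add [iqaf] -> 8 lines: urw iqaf rkcgg hute ynzvq riog ogaqb jrqq
Hunk 2: at line 3 remove [ynzvq,riog] add [qjp,fube] -> 8 lines: urw iqaf rkcgg hute qjp fube ogaqb jrqq
Hunk 3: at line 2 remove [rkcgg,hute,qjp] add [mkvcj,hzk,vsyl] -> 8 lines: urw iqaf mkvcj hzk vsyl fube ogaqb jrqq
Hunk 4: at line 3 remove [vsyl,fube] add [umv] -> 7 lines: urw iqaf mkvcj hzk umv ogaqb jrqq
Hunk 5: at line 1 remove [iqaf,mkvcj] add [swg,qikiu,fvze] -> 8 lines: urw swg qikiu fvze hzk umv ogaqb jrqq
Hunk 6: at line 5 remove [umv,ogaqb] add [shfu,mxue] -> 8 lines: urw swg qikiu fvze hzk shfu mxue jrqq
Hunk 7: at line 4 remove [shfu] add [ztr,twonu] -> 9 lines: urw swg qikiu fvze hzk ztr twonu mxue jrqq

Answer: urw
swg
qikiu
fvze
hzk
ztr
twonu
mxue
jrqq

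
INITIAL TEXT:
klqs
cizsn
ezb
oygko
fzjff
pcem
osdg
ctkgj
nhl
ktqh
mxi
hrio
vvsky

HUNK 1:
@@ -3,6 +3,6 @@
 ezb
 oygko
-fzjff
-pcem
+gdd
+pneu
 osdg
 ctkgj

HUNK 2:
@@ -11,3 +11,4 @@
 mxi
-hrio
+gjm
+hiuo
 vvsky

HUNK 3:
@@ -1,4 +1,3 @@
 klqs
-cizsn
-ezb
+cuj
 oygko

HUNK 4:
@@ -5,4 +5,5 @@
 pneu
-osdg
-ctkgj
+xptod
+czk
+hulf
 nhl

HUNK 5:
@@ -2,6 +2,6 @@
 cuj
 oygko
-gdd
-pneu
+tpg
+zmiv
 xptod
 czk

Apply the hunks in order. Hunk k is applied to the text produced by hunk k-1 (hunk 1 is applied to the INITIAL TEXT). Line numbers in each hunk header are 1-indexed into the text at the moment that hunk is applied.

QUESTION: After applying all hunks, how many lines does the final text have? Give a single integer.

Hunk 1: at line 3 remove [fzjff,pcem] add [gdd,pneu] -> 13 lines: klqs cizsn ezb oygko gdd pneu osdg ctkgj nhl ktqh mxi hrio vvsky
Hunk 2: at line 11 remove [hrio] add [gjm,hiuo] -> 14 lines: klqs cizsn ezb oygko gdd pneu osdg ctkgj nhl ktqh mxi gjm hiuo vvsky
Hunk 3: at line 1 remove [cizsn,ezb] add [cuj] -> 13 lines: klqs cuj oygko gdd pneu osdg ctkgj nhl ktqh mxi gjm hiuo vvsky
Hunk 4: at line 5 remove [osdg,ctkgj] add [xptod,czk,hulf] -> 14 lines: klqs cuj oygko gdd pneu xptod czk hulf nhl ktqh mxi gjm hiuo vvsky
Hunk 5: at line 2 remove [gdd,pneu] add [tpg,zmiv] -> 14 lines: klqs cuj oygko tpg zmiv xptod czk hulf nhl ktqh mxi gjm hiuo vvsky
Final line count: 14

Answer: 14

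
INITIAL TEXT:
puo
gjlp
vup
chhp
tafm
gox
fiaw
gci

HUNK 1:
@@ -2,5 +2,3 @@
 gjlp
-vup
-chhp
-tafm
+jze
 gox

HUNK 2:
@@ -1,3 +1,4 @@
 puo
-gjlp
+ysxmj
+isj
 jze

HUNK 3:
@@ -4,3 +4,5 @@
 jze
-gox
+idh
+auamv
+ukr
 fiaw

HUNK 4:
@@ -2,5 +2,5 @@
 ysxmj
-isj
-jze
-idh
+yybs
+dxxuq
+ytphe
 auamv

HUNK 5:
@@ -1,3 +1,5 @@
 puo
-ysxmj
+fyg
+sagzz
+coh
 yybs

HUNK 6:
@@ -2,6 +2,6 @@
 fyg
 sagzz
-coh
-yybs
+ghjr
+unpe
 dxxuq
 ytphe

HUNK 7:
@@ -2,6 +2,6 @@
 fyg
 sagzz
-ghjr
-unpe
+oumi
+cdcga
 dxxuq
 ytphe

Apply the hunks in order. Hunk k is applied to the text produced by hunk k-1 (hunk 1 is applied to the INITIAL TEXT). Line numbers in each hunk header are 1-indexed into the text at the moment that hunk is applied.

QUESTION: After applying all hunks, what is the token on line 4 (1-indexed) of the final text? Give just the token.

Hunk 1: at line 2 remove [vup,chhp,tafm] add [jze] -> 6 lines: puo gjlp jze gox fiaw gci
Hunk 2: at line 1 remove [gjlp] add [ysxmj,isj] -> 7 lines: puo ysxmj isj jze gox fiaw gci
Hunk 3: at line 4 remove [gox] add [idh,auamv,ukr] -> 9 lines: puo ysxmj isj jze idh auamv ukr fiaw gci
Hunk 4: at line 2 remove [isj,jze,idh] add [yybs,dxxuq,ytphe] -> 9 lines: puo ysxmj yybs dxxuq ytphe auamv ukr fiaw gci
Hunk 5: at line 1 remove [ysxmj] add [fyg,sagzz,coh] -> 11 lines: puo fyg sagzz coh yybs dxxuq ytphe auamv ukr fiaw gci
Hunk 6: at line 2 remove [coh,yybs] add [ghjr,unpe] -> 11 lines: puo fyg sagzz ghjr unpe dxxuq ytphe auamv ukr fiaw gci
Hunk 7: at line 2 remove [ghjr,unpe] add [oumi,cdcga] -> 11 lines: puo fyg sagzz oumi cdcga dxxuq ytphe auamv ukr fiaw gci
Final line 4: oumi

Answer: oumi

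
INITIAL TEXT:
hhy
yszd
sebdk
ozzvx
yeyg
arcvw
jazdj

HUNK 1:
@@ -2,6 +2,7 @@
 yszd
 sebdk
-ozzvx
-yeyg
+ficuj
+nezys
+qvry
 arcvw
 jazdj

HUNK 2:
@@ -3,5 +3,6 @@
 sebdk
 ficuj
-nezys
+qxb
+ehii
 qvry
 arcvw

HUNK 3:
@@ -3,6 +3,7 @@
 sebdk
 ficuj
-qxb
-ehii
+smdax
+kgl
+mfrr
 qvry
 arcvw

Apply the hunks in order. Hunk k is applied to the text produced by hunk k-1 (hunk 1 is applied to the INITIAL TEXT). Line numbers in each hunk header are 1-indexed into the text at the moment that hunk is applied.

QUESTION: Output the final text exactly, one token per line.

Hunk 1: at line 2 remove [ozzvx,yeyg] add [ficuj,nezys,qvry] -> 8 lines: hhy yszd sebdk ficuj nezys qvry arcvw jazdj
Hunk 2: at line 3 remove [nezys] add [qxb,ehii] -> 9 lines: hhy yszd sebdk ficuj qxb ehii qvry arcvw jazdj
Hunk 3: at line 3 remove [qxb,ehii] add [smdax,kgl,mfrr] -> 10 lines: hhy yszd sebdk ficuj smdax kgl mfrr qvry arcvw jazdj

Answer: hhy
yszd
sebdk
ficuj
smdax
kgl
mfrr
qvry
arcvw
jazdj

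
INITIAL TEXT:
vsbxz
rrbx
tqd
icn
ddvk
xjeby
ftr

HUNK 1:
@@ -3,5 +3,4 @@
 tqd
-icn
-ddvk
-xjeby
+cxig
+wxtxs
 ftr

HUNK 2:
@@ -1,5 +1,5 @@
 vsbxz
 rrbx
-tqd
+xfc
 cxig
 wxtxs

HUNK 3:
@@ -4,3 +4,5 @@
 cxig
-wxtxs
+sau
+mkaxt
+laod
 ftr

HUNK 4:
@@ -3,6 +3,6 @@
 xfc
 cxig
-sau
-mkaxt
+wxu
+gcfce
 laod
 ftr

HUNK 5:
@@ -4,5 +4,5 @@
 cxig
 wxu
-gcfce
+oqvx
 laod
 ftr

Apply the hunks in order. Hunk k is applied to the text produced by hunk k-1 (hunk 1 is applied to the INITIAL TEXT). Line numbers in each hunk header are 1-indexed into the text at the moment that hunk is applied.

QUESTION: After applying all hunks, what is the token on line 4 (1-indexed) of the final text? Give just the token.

Hunk 1: at line 3 remove [icn,ddvk,xjeby] add [cxig,wxtxs] -> 6 lines: vsbxz rrbx tqd cxig wxtxs ftr
Hunk 2: at line 1 remove [tqd] add [xfc] -> 6 lines: vsbxz rrbx xfc cxig wxtxs ftr
Hunk 3: at line 4 remove [wxtxs] add [sau,mkaxt,laod] -> 8 lines: vsbxz rrbx xfc cxig sau mkaxt laod ftr
Hunk 4: at line 3 remove [sau,mkaxt] add [wxu,gcfce] -> 8 lines: vsbxz rrbx xfc cxig wxu gcfce laod ftr
Hunk 5: at line 4 remove [gcfce] add [oqvx] -> 8 lines: vsbxz rrbx xfc cxig wxu oqvx laod ftr
Final line 4: cxig

Answer: cxig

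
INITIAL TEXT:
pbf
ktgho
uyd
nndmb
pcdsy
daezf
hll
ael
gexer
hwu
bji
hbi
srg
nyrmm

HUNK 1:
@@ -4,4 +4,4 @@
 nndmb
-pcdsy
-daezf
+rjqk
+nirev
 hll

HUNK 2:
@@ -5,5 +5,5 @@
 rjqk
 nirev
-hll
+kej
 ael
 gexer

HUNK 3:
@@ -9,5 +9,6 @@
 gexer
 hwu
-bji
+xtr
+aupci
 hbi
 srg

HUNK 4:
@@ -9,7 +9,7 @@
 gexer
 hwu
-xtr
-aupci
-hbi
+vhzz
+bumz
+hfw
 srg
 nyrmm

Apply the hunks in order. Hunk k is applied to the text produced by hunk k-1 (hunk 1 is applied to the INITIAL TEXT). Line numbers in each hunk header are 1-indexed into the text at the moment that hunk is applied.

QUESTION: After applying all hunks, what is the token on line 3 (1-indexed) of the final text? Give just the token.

Answer: uyd

Derivation:
Hunk 1: at line 4 remove [pcdsy,daezf] add [rjqk,nirev] -> 14 lines: pbf ktgho uyd nndmb rjqk nirev hll ael gexer hwu bji hbi srg nyrmm
Hunk 2: at line 5 remove [hll] add [kej] -> 14 lines: pbf ktgho uyd nndmb rjqk nirev kej ael gexer hwu bji hbi srg nyrmm
Hunk 3: at line 9 remove [bji] add [xtr,aupci] -> 15 lines: pbf ktgho uyd nndmb rjqk nirev kej ael gexer hwu xtr aupci hbi srg nyrmm
Hunk 4: at line 9 remove [xtr,aupci,hbi] add [vhzz,bumz,hfw] -> 15 lines: pbf ktgho uyd nndmb rjqk nirev kej ael gexer hwu vhzz bumz hfw srg nyrmm
Final line 3: uyd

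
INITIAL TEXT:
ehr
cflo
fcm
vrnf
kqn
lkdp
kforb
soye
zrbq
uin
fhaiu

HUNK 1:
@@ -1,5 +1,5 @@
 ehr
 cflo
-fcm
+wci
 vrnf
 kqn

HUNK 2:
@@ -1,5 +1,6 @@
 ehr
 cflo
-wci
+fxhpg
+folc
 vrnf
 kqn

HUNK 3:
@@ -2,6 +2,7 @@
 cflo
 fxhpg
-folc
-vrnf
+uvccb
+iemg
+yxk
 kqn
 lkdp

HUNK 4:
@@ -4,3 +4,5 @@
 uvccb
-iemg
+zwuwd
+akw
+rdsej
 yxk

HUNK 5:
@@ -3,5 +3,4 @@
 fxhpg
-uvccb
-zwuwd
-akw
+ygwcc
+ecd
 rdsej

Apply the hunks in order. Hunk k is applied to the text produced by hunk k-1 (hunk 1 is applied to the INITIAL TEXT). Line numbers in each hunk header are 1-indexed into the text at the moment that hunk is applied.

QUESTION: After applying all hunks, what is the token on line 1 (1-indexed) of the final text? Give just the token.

Hunk 1: at line 1 remove [fcm] add [wci] -> 11 lines: ehr cflo wci vrnf kqn lkdp kforb soye zrbq uin fhaiu
Hunk 2: at line 1 remove [wci] add [fxhpg,folc] -> 12 lines: ehr cflo fxhpg folc vrnf kqn lkdp kforb soye zrbq uin fhaiu
Hunk 3: at line 2 remove [folc,vrnf] add [uvccb,iemg,yxk] -> 13 lines: ehr cflo fxhpg uvccb iemg yxk kqn lkdp kforb soye zrbq uin fhaiu
Hunk 4: at line 4 remove [iemg] add [zwuwd,akw,rdsej] -> 15 lines: ehr cflo fxhpg uvccb zwuwd akw rdsej yxk kqn lkdp kforb soye zrbq uin fhaiu
Hunk 5: at line 3 remove [uvccb,zwuwd,akw] add [ygwcc,ecd] -> 14 lines: ehr cflo fxhpg ygwcc ecd rdsej yxk kqn lkdp kforb soye zrbq uin fhaiu
Final line 1: ehr

Answer: ehr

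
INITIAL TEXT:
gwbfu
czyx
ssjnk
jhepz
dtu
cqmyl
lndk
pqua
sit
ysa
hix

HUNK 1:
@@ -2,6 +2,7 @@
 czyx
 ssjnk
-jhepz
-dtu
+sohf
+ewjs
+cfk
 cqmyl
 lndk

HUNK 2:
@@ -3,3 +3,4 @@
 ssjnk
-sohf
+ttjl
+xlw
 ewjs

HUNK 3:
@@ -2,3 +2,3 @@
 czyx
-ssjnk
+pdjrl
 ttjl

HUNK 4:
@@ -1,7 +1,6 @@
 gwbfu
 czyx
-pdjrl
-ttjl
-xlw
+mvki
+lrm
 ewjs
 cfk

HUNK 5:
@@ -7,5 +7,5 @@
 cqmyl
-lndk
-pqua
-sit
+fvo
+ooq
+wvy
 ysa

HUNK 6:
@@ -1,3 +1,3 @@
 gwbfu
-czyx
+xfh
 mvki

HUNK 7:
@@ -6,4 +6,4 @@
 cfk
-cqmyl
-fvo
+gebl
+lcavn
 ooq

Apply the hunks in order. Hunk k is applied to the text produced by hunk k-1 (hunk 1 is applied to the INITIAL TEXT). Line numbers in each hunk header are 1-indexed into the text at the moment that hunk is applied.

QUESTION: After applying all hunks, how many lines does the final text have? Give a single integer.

Answer: 12

Derivation:
Hunk 1: at line 2 remove [jhepz,dtu] add [sohf,ewjs,cfk] -> 12 lines: gwbfu czyx ssjnk sohf ewjs cfk cqmyl lndk pqua sit ysa hix
Hunk 2: at line 3 remove [sohf] add [ttjl,xlw] -> 13 lines: gwbfu czyx ssjnk ttjl xlw ewjs cfk cqmyl lndk pqua sit ysa hix
Hunk 3: at line 2 remove [ssjnk] add [pdjrl] -> 13 lines: gwbfu czyx pdjrl ttjl xlw ewjs cfk cqmyl lndk pqua sit ysa hix
Hunk 4: at line 1 remove [pdjrl,ttjl,xlw] add [mvki,lrm] -> 12 lines: gwbfu czyx mvki lrm ewjs cfk cqmyl lndk pqua sit ysa hix
Hunk 5: at line 7 remove [lndk,pqua,sit] add [fvo,ooq,wvy] -> 12 lines: gwbfu czyx mvki lrm ewjs cfk cqmyl fvo ooq wvy ysa hix
Hunk 6: at line 1 remove [czyx] add [xfh] -> 12 lines: gwbfu xfh mvki lrm ewjs cfk cqmyl fvo ooq wvy ysa hix
Hunk 7: at line 6 remove [cqmyl,fvo] add [gebl,lcavn] -> 12 lines: gwbfu xfh mvki lrm ewjs cfk gebl lcavn ooq wvy ysa hix
Final line count: 12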